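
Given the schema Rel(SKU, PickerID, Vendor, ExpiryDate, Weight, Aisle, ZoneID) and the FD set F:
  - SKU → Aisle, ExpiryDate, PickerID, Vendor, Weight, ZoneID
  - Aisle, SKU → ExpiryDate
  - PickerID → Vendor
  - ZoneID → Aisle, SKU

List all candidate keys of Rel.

{SKU}⁺ = {Aisle, ExpiryDate, PickerID, SKU, Vendor, Weight, ZoneID}, which is every attribute, so {SKU} is a candidate key.
{ZoneID}⁺ = {Aisle, ExpiryDate, PickerID, SKU, Vendor, Weight, ZoneID}, which is every attribute, so {ZoneID} is a candidate key.
These are minimal and exhaustive — every other superkey contains one of them.

{SKU}, {ZoneID}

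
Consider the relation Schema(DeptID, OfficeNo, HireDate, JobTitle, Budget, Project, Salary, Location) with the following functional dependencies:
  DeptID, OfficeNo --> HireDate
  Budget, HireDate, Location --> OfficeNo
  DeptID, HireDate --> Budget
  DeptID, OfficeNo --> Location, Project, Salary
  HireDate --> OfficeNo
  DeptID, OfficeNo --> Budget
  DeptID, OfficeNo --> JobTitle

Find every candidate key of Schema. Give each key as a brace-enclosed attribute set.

{DeptID, HireDate}, {DeptID, OfficeNo}

Attributes never on any right-hand side: {DeptID} — every candidate key must contain it.
Closure of {DeptID, HireDate} is {Budget, DeptID, HireDate, JobTitle, Location, OfficeNo, Project, Salary}, the whole schema; {DeptID, HireDate} is a candidate key.
Closure of {DeptID, OfficeNo} is {Budget, DeptID, HireDate, JobTitle, Location, OfficeNo, Project, Salary}, the whole schema; {DeptID, OfficeNo} is a candidate key.
No proper subset of any of these is a key, and no other minimal superkey exists.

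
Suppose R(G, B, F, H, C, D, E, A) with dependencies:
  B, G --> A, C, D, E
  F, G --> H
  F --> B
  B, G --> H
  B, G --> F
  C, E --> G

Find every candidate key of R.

{B, G} is a candidate key since {B, G}⁺ = {A, B, C, D, E, F, G, H} covers every attribute.
{F, G} is a candidate key since {F, G}⁺ = {A, B, C, D, E, F, G, H} covers every attribute.
{B, C, E} is a candidate key since {B, C, E}⁺ = {A, B, C, D, E, F, G, H} covers every attribute.
{C, E, F} is a candidate key since {C, E, F}⁺ = {A, B, C, D, E, F, G, H} covers every attribute.
These are minimal and exhaustive — every other superkey contains one of them.

{B, C, E}, {B, G}, {C, E, F}, {F, G}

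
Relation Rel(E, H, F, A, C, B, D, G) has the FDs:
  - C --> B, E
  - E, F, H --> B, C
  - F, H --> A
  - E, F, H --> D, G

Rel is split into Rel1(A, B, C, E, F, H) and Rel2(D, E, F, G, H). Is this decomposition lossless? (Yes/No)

Yes

Common attributes: {E, F, H}; their closure is {A, B, C, D, E, F, G, H}.
Since Rel1 ⊆ {A, B, C, D, E, F, G, H}, the intersection is a superkey of Rel1; the decomposition is lossless.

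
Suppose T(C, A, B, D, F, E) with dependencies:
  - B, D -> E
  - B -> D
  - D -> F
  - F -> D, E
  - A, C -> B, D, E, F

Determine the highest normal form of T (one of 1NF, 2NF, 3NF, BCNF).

Candidate key: {A, C}. Prime attributes: {A, C}.
For B, D -> E we have {B, D}⁺ = {B, D, E, F}; {B, D} is not a superkey, so BCNF fails.
Because {E} is non-prime and the left side of B, D -> E is not a superkey, the relation is not in 3NF.
No non-prime attribute depends on a proper subset of any candidate key, so 2NF holds.

2NF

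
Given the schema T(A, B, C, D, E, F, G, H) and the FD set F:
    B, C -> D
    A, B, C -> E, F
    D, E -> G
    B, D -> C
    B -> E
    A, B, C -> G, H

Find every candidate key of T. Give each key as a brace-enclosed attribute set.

{A, B, C}, {A, B, D}

No FD produces {A, B}, so they must be in every candidate key.
{A, B, C}⁺ = {A, B, C, D, E, F, G, H}, which is every attribute, so {A, B, C} is a candidate key.
{A, B, D}⁺ = {A, B, C, D, E, F, G, H}, which is every attribute, so {A, B, D} is a candidate key.
Any other superkey properly contains one of these, so there are no further candidate keys.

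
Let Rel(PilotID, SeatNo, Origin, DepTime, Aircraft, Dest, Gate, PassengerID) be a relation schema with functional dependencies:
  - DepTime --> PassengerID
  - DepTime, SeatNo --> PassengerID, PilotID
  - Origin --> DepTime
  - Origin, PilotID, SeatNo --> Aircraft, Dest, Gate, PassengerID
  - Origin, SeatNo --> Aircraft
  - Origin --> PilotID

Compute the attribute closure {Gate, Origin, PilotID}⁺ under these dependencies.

Start with {Gate, Origin, PilotID}.
Origin --> DepTime applies; add {DepTime} → now {DepTime, Gate, Origin, PilotID}.
DepTime --> PassengerID applies; add {PassengerID} → now {DepTime, Gate, Origin, PassengerID, PilotID}.
No further FD applies.

{DepTime, Gate, Origin, PassengerID, PilotID}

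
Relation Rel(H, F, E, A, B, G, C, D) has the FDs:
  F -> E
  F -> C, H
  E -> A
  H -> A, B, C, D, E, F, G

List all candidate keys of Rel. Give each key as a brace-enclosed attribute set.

{F}, {H}

{F} is a candidate key since {F}⁺ = {A, B, C, D, E, F, G, H} covers every attribute.
{H} is a candidate key since {H}⁺ = {A, B, C, D, E, F, G, H} covers every attribute.
No proper subset of any of these is a key, and no other minimal superkey exists.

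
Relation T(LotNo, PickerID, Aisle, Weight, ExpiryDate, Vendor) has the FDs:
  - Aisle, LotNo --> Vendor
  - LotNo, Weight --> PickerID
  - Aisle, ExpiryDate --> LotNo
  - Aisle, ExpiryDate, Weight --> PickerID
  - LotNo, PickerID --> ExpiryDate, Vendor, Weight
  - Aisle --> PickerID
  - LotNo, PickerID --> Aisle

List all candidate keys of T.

{Aisle, ExpiryDate}⁺ = {Aisle, ExpiryDate, LotNo, PickerID, Vendor, Weight} — all of the relation — so {Aisle, ExpiryDate} is a candidate key.
{Aisle, LotNo}⁺ = {Aisle, ExpiryDate, LotNo, PickerID, Vendor, Weight} — all of the relation — so {Aisle, LotNo} is a candidate key.
{LotNo, PickerID}⁺ = {Aisle, ExpiryDate, LotNo, PickerID, Vendor, Weight} — all of the relation — so {LotNo, PickerID} is a candidate key.
{LotNo, Weight}⁺ = {Aisle, ExpiryDate, LotNo, PickerID, Vendor, Weight} — all of the relation — so {LotNo, Weight} is a candidate key.
No proper subset of any of these is a key, and no other minimal superkey exists.

{Aisle, ExpiryDate}, {Aisle, LotNo}, {LotNo, PickerID}, {LotNo, Weight}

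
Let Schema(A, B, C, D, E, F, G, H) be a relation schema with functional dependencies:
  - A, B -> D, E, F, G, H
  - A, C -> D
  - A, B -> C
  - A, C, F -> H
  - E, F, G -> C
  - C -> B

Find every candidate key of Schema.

{A} never appears on the right of any FD, so every key must include it.
{A, B}⁺ = {A, B, C, D, E, F, G, H} — all of the relation — so {A, B} is a candidate key.
{A, C}⁺ = {A, B, C, D, E, F, G, H} — all of the relation — so {A, C} is a candidate key.
{A, E, F, G}⁺ = {A, B, C, D, E, F, G, H} — all of the relation — so {A, E, F, G} is a candidate key.
Any other superkey properly contains one of these, so there are no further candidate keys.

{A, B}, {A, C}, {A, E, F, G}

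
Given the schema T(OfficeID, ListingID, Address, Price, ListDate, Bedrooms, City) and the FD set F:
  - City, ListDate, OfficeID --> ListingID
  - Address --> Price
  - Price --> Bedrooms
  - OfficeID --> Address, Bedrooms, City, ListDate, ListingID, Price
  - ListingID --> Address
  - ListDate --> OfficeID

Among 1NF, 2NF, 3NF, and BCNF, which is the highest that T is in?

2NF

Candidate keys: {ListDate}, {OfficeID}. Prime attributes: {ListDate, OfficeID}.
Address --> Price breaks BCNF: {Address}⁺ = {Address, Bedrooms, Price}, so {Address} is not a superkey.
Address --> Price determines the non-prime attribute {Price} from a non-superkey — 3NF is violated.
With only single-attribute keys there can be no partial dependency, so 2NF holds.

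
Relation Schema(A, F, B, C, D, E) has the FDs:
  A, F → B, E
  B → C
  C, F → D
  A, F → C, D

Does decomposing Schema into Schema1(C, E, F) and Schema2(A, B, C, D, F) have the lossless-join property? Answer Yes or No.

No

Common attributes: {C, F}; their closure is {C, D, F}.
The closure covers neither Schema1 nor Schema2 entirely; the join is not lossless.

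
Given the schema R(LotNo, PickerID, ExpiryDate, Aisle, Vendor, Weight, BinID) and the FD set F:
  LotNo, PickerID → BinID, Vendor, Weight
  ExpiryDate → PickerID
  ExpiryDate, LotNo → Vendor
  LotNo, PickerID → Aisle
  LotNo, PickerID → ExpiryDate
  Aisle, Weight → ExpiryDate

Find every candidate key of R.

{Aisle, LotNo, Weight}, {ExpiryDate, LotNo}, {LotNo, PickerID}

Attributes never on any right-hand side: {LotNo} — every candidate key must contain it.
Closure of {ExpiryDate, LotNo} is {Aisle, BinID, ExpiryDate, LotNo, PickerID, Vendor, Weight}, the whole schema; {ExpiryDate, LotNo} is a candidate key.
Closure of {LotNo, PickerID} is {Aisle, BinID, ExpiryDate, LotNo, PickerID, Vendor, Weight}, the whole schema; {LotNo, PickerID} is a candidate key.
Closure of {Aisle, LotNo, Weight} is {Aisle, BinID, ExpiryDate, LotNo, PickerID, Vendor, Weight}, the whole schema; {Aisle, LotNo, Weight} is a candidate key.
These are minimal and exhaustive — every other superkey contains one of them.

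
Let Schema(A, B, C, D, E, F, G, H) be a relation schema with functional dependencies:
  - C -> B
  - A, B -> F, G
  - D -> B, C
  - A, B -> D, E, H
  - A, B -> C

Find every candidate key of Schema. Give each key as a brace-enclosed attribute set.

{A, B}, {A, C}, {A, D}

{A} never appears on the right of any FD, so every key must include it.
{A, B}⁺ = {A, B, C, D, E, F, G, H} — all of the relation — so {A, B} is a candidate key.
{A, C}⁺ = {A, B, C, D, E, F, G, H} — all of the relation — so {A, C} is a candidate key.
{A, D}⁺ = {A, B, C, D, E, F, G, H} — all of the relation — so {A, D} is a candidate key.
No proper subset of any of these is a key, and no other minimal superkey exists.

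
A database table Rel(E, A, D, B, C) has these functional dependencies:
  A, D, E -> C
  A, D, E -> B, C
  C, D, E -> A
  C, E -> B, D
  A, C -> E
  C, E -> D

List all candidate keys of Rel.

{A, C}, {A, D, E}, {C, E}

{A, C}⁺ = {A, B, C, D, E}, which is every attribute, so {A, C} is a candidate key.
{C, E}⁺ = {A, B, C, D, E}, which is every attribute, so {C, E} is a candidate key.
{A, D, E}⁺ = {A, B, C, D, E}, which is every attribute, so {A, D, E} is a candidate key.
These are minimal and exhaustive — every other superkey contains one of them.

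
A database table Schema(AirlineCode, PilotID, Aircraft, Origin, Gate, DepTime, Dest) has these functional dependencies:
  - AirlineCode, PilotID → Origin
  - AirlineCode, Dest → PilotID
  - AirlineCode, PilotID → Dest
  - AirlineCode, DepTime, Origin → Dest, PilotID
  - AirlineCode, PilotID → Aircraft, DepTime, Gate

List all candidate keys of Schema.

Attributes never on any right-hand side: {AirlineCode} — every candidate key must contain it.
{AirlineCode, Dest} is a candidate key since {AirlineCode, Dest}⁺ = {Aircraft, AirlineCode, DepTime, Dest, Gate, Origin, PilotID} covers every attribute.
{AirlineCode, PilotID} is a candidate key since {AirlineCode, PilotID}⁺ = {Aircraft, AirlineCode, DepTime, Dest, Gate, Origin, PilotID} covers every attribute.
{AirlineCode, DepTime, Origin} is a candidate key since {AirlineCode, DepTime, Origin}⁺ = {Aircraft, AirlineCode, DepTime, Dest, Gate, Origin, PilotID} covers every attribute.
No proper subset of any of these is a key, and no other minimal superkey exists.

{AirlineCode, DepTime, Origin}, {AirlineCode, Dest}, {AirlineCode, PilotID}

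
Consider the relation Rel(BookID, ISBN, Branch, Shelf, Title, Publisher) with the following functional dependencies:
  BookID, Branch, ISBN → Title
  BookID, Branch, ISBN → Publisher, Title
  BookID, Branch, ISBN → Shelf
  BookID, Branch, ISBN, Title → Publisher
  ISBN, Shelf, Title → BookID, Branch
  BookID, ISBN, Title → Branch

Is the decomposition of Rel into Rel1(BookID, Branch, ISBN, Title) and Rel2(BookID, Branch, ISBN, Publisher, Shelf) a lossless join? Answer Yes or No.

Yes

Common attributes: {BookID, Branch, ISBN}; their closure is {BookID, Branch, ISBN, Publisher, Shelf, Title}.
Rel1 is contained in that closure, so Rel1 ∩ Rel2 → Rel1 holds and the join is lossless.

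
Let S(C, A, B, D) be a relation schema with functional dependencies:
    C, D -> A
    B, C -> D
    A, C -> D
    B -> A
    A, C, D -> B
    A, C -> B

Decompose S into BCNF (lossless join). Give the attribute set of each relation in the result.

{A, B}; {B, C, D}

Candidate keys of the original relation: {A, C}, {B, C}, {C, D}.
{A, B, C, D}: {B} determines {A, B} here but is not a superkey — split on B -> A, giving {A, B} and {B, C, D}.
{A, B} is in BCNF.
{B, C, D} is in BCNF.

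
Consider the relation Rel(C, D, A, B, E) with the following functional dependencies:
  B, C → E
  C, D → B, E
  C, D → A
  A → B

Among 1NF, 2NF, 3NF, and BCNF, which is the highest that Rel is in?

Candidate key: {C, D}. Prime attributes: {C, D}.
B, C → E: {B, C}⁺ = {B, C, E}, which is not all of the attributes, so the left side is not a superkey — BCNF is violated.
Because {E} is non-prime and the left side of B, C → E is not a superkey, the relation is not in 3NF.
Checking every proper subset of each key, none determines a non-prime attribute — 2NF is satisfied.

2NF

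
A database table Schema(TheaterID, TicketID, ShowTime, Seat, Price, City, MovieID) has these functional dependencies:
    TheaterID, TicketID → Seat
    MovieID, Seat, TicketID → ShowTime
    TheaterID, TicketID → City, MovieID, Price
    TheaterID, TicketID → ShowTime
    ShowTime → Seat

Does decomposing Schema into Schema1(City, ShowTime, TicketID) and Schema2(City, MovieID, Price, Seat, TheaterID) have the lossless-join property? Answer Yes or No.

No

Schema1 ∩ Schema2 = {City}; its closure under F is {City}.
Neither Schema1 nor Schema2 is contained in that closure, so the decomposition is lossy.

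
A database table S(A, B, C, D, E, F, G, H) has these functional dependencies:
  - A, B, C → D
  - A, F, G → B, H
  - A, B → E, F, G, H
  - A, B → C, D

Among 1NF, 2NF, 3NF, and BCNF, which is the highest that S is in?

BCNF

Candidate keys: {A, B}, {A, F, G}. Prime attributes: {A, B, F, G}.
The left-hand side of every FD is a superkey, so BCNF is satisfied.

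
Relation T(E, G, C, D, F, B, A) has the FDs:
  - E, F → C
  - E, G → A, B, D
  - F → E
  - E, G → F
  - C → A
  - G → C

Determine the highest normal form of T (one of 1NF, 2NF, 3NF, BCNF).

Candidate keys: {E, G}, {F, G}. Prime attributes: {E, F, G}.
For E, F → C we have {E, F}⁺ = {A, C, E, F}; {E, F} is not a superkey, so BCNF fails.
Because {C} is non-prime and the left side of E, F → C is not a superkey, the relation is not in 3NF.
Since {G} ⊂ {E, G} and {G}⁺ ⊇ {A, C} with {A, C} non-prime, there is a partial dependency; 2NF fails.

1NF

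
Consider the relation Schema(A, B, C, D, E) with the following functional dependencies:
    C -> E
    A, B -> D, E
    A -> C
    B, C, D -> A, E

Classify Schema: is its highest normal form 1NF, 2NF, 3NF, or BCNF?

Candidate keys: {A, B}, {B, C, D}. Prime attributes: {A, B, C, D}.
C -> E breaks BCNF: {C}⁺ = {C, E}, so {C} is not a superkey.
C -> E has non-prime {E} on the right and a non-superkey on the left, so 3NF fails.
The proper key subset {A} of {A, B} determines non-prime {E}, so the relation is not even in 2NF.

1NF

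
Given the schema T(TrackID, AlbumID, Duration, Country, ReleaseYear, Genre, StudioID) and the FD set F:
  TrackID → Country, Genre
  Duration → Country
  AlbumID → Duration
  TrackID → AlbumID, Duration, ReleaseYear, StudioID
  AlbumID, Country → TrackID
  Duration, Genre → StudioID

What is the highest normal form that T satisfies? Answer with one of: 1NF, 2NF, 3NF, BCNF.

2NF

Candidate keys: {AlbumID}, {TrackID}. Prime attributes: {AlbumID, TrackID}.
Duration → Country breaks BCNF: {Duration}⁺ = {Country, Duration}, so {Duration} is not a superkey.
Duration → Country has non-prime {Country} on the right and a non-superkey on the left, so 3NF fails.
Every candidate key is a single attribute, so no partial dependency is possible; 2NF holds.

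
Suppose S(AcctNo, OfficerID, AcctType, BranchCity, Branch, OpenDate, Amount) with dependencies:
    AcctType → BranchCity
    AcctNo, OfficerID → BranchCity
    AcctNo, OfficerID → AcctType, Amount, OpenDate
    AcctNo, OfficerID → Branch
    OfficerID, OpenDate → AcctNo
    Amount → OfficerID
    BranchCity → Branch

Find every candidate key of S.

{AcctNo, Amount}, {AcctNo, OfficerID}, {Amount, OpenDate}, {OfficerID, OpenDate}

{AcctNo, Amount} is a candidate key since {AcctNo, Amount}⁺ = {AcctNo, AcctType, Amount, Branch, BranchCity, OfficerID, OpenDate} covers every attribute.
{AcctNo, OfficerID} is a candidate key since {AcctNo, OfficerID}⁺ = {AcctNo, AcctType, Amount, Branch, BranchCity, OfficerID, OpenDate} covers every attribute.
{Amount, OpenDate} is a candidate key since {Amount, OpenDate}⁺ = {AcctNo, AcctType, Amount, Branch, BranchCity, OfficerID, OpenDate} covers every attribute.
{OfficerID, OpenDate} is a candidate key since {OfficerID, OpenDate}⁺ = {AcctNo, AcctType, Amount, Branch, BranchCity, OfficerID, OpenDate} covers every attribute.
No proper subset of any of these is a key, and no other minimal superkey exists.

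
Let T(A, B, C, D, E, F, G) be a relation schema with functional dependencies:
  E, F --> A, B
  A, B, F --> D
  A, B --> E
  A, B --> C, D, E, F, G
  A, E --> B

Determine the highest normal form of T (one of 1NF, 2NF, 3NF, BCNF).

BCNF

Candidate keys: {A, B}, {A, E}, {E, F}. Prime attributes: {A, B, E, F}.
The left-hand side of every FD is a superkey, so BCNF is satisfied.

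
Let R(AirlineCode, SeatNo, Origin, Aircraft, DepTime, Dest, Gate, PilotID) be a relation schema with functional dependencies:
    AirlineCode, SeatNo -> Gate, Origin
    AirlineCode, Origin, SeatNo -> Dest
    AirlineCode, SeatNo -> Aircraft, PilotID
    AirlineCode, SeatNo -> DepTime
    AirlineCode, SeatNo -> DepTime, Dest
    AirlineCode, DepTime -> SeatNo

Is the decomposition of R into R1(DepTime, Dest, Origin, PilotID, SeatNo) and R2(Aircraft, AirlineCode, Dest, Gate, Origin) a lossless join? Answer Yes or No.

No

The shared attributes are {Dest, Origin} and {Dest, Origin}⁺ = {Dest, Origin}.
The closure covers neither R1 nor R2 entirely; the join is not lossless.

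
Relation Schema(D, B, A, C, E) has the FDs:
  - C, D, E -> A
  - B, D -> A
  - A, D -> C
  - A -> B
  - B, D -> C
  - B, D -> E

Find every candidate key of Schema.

{D} never appears on the right of any FD, so every key must include it.
{A, D}⁺ = {A, B, C, D, E} — all of the relation — so {A, D} is a candidate key.
{B, D}⁺ = {A, B, C, D, E} — all of the relation — so {B, D} is a candidate key.
{C, D, E}⁺ = {A, B, C, D, E} — all of the relation — so {C, D, E} is a candidate key.
Any other superkey properly contains one of these, so there are no further candidate keys.

{A, D}, {B, D}, {C, D, E}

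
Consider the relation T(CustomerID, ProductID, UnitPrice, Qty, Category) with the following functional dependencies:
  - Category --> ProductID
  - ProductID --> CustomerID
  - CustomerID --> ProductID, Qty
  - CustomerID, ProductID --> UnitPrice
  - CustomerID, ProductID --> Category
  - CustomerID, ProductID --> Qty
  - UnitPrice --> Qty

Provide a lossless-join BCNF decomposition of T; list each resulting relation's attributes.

Candidate keys of the original relation: {Category}, {CustomerID}, {ProductID}.
Within {Category, CustomerID, ProductID, Qty, UnitPrice}: {UnitPrice}⁺ ∩ {Category, CustomerID, ProductID, Qty, UnitPrice} = {Qty, UnitPrice}, not the whole set, so UnitPrice --> Qty violates BCNF; decompose into {Qty, UnitPrice} and {Category, CustomerID, ProductID, UnitPrice}.
{Qty, UnitPrice} has no BCNF violation.
{Category, CustomerID, ProductID, UnitPrice} has no BCNF violation.

{Category, CustomerID, ProductID, UnitPrice}; {Qty, UnitPrice}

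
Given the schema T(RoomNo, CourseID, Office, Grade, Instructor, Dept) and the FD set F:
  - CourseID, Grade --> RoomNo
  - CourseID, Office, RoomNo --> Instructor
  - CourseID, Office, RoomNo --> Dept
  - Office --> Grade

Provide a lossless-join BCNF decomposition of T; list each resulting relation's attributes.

{CourseID, Dept, Instructor, Office}; {CourseID, Grade, RoomNo}; {Grade, Office}

Candidate key of the original relation: {CourseID, Office}.
Within {CourseID, Dept, Grade, Instructor, Office, RoomNo}: {CourseID, Grade}⁺ ∩ {CourseID, Dept, Grade, Instructor, Office, RoomNo} = {CourseID, Grade, RoomNo}, not the whole set, so CourseID, Grade --> RoomNo violates BCNF; decompose into {CourseID, Grade, RoomNo} and {CourseID, Dept, Grade, Instructor, Office}.
{CourseID, Grade, RoomNo} is in BCNF.
Within {CourseID, Dept, Grade, Instructor, Office}: {Office}⁺ ∩ {CourseID, Dept, Grade, Instructor, Office} = {Grade, Office}, not the whole set, so Office --> Grade violates BCNF; decompose into {Grade, Office} and {CourseID, Dept, Instructor, Office}.
{Grade, Office} is in BCNF.
{CourseID, Dept, Instructor, Office} is in BCNF.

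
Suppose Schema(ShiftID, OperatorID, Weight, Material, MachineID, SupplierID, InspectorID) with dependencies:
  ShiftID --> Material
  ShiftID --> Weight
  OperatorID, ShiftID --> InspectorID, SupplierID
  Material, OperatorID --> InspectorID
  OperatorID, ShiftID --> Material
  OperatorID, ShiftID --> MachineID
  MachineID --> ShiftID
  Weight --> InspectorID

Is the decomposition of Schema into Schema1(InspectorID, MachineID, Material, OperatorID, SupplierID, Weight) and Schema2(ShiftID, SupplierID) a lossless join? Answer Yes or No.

No

The shared attributes are {SupplierID} and {SupplierID}⁺ = {SupplierID}.
Schema1 ⊄ {SupplierID} and Schema2 ⊄ {SupplierID}, so the split is lossy.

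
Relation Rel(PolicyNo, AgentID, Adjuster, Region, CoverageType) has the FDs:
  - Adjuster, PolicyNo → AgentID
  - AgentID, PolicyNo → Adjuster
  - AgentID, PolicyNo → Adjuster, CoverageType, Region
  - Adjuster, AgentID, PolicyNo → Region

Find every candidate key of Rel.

{PolicyNo} never appears on the right of any FD, so every key must include it.
{Adjuster, PolicyNo} is a candidate key since {Adjuster, PolicyNo}⁺ = {Adjuster, AgentID, CoverageType, PolicyNo, Region} covers every attribute.
{AgentID, PolicyNo} is a candidate key since {AgentID, PolicyNo}⁺ = {Adjuster, AgentID, CoverageType, PolicyNo, Region} covers every attribute.
No proper subset of any of these is a key, and no other minimal superkey exists.

{Adjuster, PolicyNo}, {AgentID, PolicyNo}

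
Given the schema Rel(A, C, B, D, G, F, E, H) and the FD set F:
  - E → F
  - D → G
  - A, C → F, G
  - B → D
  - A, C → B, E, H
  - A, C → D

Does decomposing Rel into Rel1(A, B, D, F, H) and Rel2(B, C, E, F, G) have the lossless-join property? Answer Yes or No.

Common attributes: {B, F}; their closure is {B, D, F, G}.
Neither Rel1 nor Rel2 is contained in that closure, so the decomposition is lossy.

No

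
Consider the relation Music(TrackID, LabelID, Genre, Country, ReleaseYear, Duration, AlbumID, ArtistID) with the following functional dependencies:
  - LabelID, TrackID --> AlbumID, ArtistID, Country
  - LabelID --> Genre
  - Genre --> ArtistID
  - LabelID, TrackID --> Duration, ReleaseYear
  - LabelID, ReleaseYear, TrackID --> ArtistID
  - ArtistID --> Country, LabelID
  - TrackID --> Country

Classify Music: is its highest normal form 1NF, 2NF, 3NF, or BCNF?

1NF

Candidate keys: {ArtistID, TrackID}, {Genre, TrackID}, {LabelID, TrackID}. Prime attributes: {ArtistID, Genre, LabelID, TrackID}.
LabelID --> Genre breaks BCNF: {LabelID}⁺ = {ArtistID, Country, Genre, LabelID}, so {LabelID} is not a superkey.
Because {Country} is non-prime and the left side of ArtistID --> Country, LabelID is not a superkey, the relation is not in 3NF.
{ArtistID} is a proper subset of the key {ArtistID, TrackID}, and {ArtistID}⁺ contains the non-prime attribute {Country} — a partial dependency, so 2NF is violated.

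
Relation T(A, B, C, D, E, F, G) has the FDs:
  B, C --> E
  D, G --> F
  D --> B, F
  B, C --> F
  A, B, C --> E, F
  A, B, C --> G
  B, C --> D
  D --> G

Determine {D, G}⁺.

{B, D, F, G}

Start with {D, G}.
D, G --> F applies; add {F} → now {D, F, G}.
D --> B, F applies; add {B} → now {B, D, F, G}.
No further FD applies.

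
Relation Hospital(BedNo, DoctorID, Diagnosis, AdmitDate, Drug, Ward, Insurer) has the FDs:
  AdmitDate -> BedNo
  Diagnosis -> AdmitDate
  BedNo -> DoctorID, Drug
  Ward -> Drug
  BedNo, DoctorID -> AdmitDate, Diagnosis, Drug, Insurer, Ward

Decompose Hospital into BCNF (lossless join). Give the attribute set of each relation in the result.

{AdmitDate, BedNo, Diagnosis, DoctorID, Insurer, Ward}; {Drug, Ward}

Candidate keys of the original relation: {AdmitDate}, {BedNo}, {Diagnosis}.
{AdmitDate, BedNo, Diagnosis, DoctorID, Drug, Insurer, Ward}: {Ward} determines {Drug, Ward} here but is not a superkey — split on Ward -> Drug, giving {Drug, Ward} and {AdmitDate, BedNo, Diagnosis, DoctorID, Insurer, Ward}.
{Drug, Ward} has no BCNF violation.
{AdmitDate, BedNo, Diagnosis, DoctorID, Insurer, Ward} has no BCNF violation.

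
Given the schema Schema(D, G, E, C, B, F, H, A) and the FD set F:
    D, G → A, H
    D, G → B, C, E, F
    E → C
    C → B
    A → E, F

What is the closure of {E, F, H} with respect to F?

{B, C, E, F, H}

Start with {E, F, H}.
E → C applies; add {C} → now {C, E, F, H}.
C → B applies; add {B} → now {B, C, E, F, H}.
No further FD applies.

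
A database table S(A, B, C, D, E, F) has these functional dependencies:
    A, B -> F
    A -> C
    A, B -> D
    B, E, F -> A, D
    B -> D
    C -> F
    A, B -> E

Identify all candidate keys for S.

{A, B}, {B, C, E}, {B, E, F}

{B} never appears on the right of any FD, so every key must include it.
{A, B}⁺ = {A, B, C, D, E, F}, which is every attribute, so {A, B} is a candidate key.
{B, C, E}⁺ = {A, B, C, D, E, F}, which is every attribute, so {B, C, E} is a candidate key.
{B, E, F}⁺ = {A, B, C, D, E, F}, which is every attribute, so {B, E, F} is a candidate key.
No proper subset of any of these is a key, and no other minimal superkey exists.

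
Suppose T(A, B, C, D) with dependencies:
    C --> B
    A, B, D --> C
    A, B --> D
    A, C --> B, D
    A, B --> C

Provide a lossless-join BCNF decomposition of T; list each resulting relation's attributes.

Candidate keys of the original relation: {A, B}, {A, C}.
In {A, B, C, D}, {C} is not a superkey ({C}⁺ restricted to this set is {B, C}), so split on C --> B into {B, C} and {A, C, D}.
{B, C}: every determinant is a superkey — BCNF.
{A, C, D}: every determinant is a superkey — BCNF.

{A, C, D}; {B, C}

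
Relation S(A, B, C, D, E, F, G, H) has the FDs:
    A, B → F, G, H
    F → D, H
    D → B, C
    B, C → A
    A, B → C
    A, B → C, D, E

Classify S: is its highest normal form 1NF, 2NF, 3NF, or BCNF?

Candidate keys: {A, B}, {B, C}, {D}, {F}. Prime attributes: {A, B, C, D, F}.
Each dependency's left side is a superkey — BCNF holds.

BCNF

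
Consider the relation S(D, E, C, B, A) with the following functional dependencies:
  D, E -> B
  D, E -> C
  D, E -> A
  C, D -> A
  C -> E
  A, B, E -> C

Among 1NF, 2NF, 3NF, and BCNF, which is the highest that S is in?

Candidate keys: {C, D}, {D, E}. Prime attributes: {C, D, E}.
C -> E breaks BCNF: {C}⁺ = {C, E}, so {C} is not a superkey.
But every attribute on its right side ({E}) is prime, and the same holds for every other non-superkey FD, so 3NF still holds.

3NF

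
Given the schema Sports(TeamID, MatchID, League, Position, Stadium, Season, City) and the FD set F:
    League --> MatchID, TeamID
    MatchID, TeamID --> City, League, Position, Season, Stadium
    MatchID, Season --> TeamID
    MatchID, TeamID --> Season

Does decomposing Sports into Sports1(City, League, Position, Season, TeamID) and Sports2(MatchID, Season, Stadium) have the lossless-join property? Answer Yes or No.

No

Common attributes: {Season}; their closure is {Season}.
Sports1 ⊄ {Season} and Sports2 ⊄ {Season}, so the split is lossy.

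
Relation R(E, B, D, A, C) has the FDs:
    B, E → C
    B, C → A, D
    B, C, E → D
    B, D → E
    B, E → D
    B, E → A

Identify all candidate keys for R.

Attributes never on any right-hand side: {B} — every candidate key must contain it.
{B, C}⁺ = {A, B, C, D, E}, which is every attribute, so {B, C} is a candidate key.
{B, D}⁺ = {A, B, C, D, E}, which is every attribute, so {B, D} is a candidate key.
{B, E}⁺ = {A, B, C, D, E}, which is every attribute, so {B, E} is a candidate key.
Any other superkey properly contains one of these, so there are no further candidate keys.

{B, C}, {B, D}, {B, E}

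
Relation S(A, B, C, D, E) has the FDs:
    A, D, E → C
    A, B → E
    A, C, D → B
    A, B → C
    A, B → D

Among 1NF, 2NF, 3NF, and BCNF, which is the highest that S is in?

BCNF

Candidate keys: {A, B}, {A, C, D}, {A, D, E}. Prime attributes: {A, B, C, D, E}.
The left-hand side of every FD is a superkey, so BCNF is satisfied.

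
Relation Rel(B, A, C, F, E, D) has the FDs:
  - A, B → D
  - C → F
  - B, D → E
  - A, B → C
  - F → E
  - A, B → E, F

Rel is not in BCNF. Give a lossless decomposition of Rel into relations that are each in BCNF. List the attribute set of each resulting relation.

{A, B, C, D}; {C, F}; {E, F}

Candidate key of the original relation: {A, B}.
{A, B, C, D, E, F}: {C} determines {C, E, F} here but is not a superkey — split on C → E, F, giving {C, E, F} and {A, B, C, D}.
{C, E, F}: {F} determines {E, F} here but is not a superkey — split on F → E, giving {E, F} and {C, F}.
{E, F}: every determinant is a superkey — BCNF.
{C, F}: every determinant is a superkey — BCNF.
{A, B, C, D}: every determinant is a superkey — BCNF.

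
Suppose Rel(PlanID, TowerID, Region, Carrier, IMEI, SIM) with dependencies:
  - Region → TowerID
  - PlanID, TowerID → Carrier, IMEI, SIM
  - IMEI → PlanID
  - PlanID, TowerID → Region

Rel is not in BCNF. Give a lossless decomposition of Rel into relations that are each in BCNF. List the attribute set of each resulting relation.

{Carrier, IMEI, Region, SIM}; {IMEI, PlanID}; {Region, TowerID}

Candidate keys of the original relation: {IMEI, Region}, {IMEI, TowerID}, {PlanID, Region}, {PlanID, TowerID}.
In {Carrier, IMEI, PlanID, Region, SIM, TowerID}, {Region} is not a superkey ({Region}⁺ restricted to this set is {Region, TowerID}), so split on Region → TowerID into {Region, TowerID} and {Carrier, IMEI, PlanID, Region, SIM}.
{Region, TowerID}: every determinant is a superkey — BCNF.
In {Carrier, IMEI, PlanID, Region, SIM}, {IMEI} is not a superkey ({IMEI}⁺ restricted to this set is {IMEI, PlanID}), so split on IMEI → PlanID into {IMEI, PlanID} and {Carrier, IMEI, Region, SIM}.
{IMEI, PlanID}: every determinant is a superkey — BCNF.
{Carrier, IMEI, Region, SIM}: every determinant is a superkey — BCNF.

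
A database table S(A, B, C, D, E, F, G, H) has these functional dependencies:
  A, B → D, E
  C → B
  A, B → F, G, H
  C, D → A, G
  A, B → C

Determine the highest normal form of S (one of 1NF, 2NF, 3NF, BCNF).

3NF

Candidate keys: {A, B}, {A, C}, {C, D}. Prime attributes: {A, B, C, D}.
C → B: {C}⁺ = {B, C}, which is not all of the attributes, so the left side is not a superkey — BCNF is violated.
Since {B} ⊆ prime attributes and every other non-superkey FD also has a prime right side, the schema is in 3NF.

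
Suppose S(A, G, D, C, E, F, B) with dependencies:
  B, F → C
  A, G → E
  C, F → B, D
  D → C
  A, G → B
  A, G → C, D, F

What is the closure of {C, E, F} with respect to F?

Start with {C, E, F}.
C, F → B, D applies; add {B, D} → now {B, C, D, E, F}.
No further FD applies.

{B, C, D, E, F}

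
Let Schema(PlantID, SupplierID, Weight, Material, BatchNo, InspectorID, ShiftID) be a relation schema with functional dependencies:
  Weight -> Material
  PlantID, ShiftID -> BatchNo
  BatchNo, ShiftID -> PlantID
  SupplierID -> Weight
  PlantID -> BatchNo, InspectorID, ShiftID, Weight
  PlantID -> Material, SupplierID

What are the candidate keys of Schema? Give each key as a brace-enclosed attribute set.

Closure of {PlantID} is {BatchNo, InspectorID, Material, PlantID, ShiftID, SupplierID, Weight}, the whole schema; {PlantID} is a candidate key.
Closure of {BatchNo, ShiftID} is {BatchNo, InspectorID, Material, PlantID, ShiftID, SupplierID, Weight}, the whole schema; {BatchNo, ShiftID} is a candidate key.
Any other superkey properly contains one of these, so there are no further candidate keys.

{BatchNo, ShiftID}, {PlantID}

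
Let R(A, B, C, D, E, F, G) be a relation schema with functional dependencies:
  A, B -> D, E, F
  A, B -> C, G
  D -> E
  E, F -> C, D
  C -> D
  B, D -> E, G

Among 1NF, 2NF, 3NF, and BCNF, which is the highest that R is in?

2NF

Candidate key: {A, B}. Prime attributes: {A, B}.
D -> E breaks BCNF: {D}⁺ = {D, E}, so {D} is not a superkey.
Because {E} is non-prime and the left side of D -> E is not a superkey, the relation is not in 3NF.
Checking every proper subset of each key, none determines a non-prime attribute — 2NF is satisfied.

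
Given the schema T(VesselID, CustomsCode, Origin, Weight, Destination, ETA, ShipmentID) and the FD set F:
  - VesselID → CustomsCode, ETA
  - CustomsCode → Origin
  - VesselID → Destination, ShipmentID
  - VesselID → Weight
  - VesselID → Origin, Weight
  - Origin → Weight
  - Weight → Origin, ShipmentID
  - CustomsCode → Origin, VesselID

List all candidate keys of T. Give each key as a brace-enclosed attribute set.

{CustomsCode}, {VesselID}

{CustomsCode} is a candidate key since {CustomsCode}⁺ = {CustomsCode, Destination, ETA, Origin, ShipmentID, VesselID, Weight} covers every attribute.
{VesselID} is a candidate key since {VesselID}⁺ = {CustomsCode, Destination, ETA, Origin, ShipmentID, VesselID, Weight} covers every attribute.
Any other superkey properly contains one of these, so there are no further candidate keys.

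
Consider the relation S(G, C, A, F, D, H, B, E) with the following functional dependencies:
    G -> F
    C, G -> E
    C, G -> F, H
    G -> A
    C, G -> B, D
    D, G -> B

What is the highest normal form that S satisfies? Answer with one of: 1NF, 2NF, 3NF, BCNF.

1NF

Candidate key: {C, G}. Prime attributes: {C, G}.
G -> F breaks BCNF: {G}⁺ = {A, F, G}, so {G} is not a superkey.
Because {F} is non-prime and the left side of G -> F is not a superkey, the relation is not in 3NF.
{G} is a proper subset of the key {C, G}, and {G}⁺ contains the non-prime attributes {A, F} — a partial dependency, so 2NF is violated.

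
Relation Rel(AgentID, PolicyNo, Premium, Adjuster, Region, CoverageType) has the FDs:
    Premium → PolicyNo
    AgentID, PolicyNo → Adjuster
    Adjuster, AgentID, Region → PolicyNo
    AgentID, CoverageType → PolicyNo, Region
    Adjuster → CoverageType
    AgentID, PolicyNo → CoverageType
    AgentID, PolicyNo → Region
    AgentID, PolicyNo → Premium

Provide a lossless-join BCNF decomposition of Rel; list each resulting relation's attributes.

Candidate keys of the original relation: {Adjuster, AgentID}, {AgentID, CoverageType}, {AgentID, PolicyNo}, {AgentID, Premium}.
Within {Adjuster, AgentID, CoverageType, PolicyNo, Premium, Region}: {Premium}⁺ ∩ {Adjuster, AgentID, CoverageType, PolicyNo, Premium, Region} = {PolicyNo, Premium}, not the whole set, so Premium → PolicyNo violates BCNF; decompose into {PolicyNo, Premium} and {Adjuster, AgentID, CoverageType, Premium, Region}.
{PolicyNo, Premium} has no BCNF violation.
Within {Adjuster, AgentID, CoverageType, Premium, Region}: {Adjuster}⁺ ∩ {Adjuster, AgentID, CoverageType, Premium, Region} = {Adjuster, CoverageType}, not the whole set, so Adjuster → CoverageType violates BCNF; decompose into {Adjuster, CoverageType} and {Adjuster, AgentID, Premium, Region}.
{Adjuster, CoverageType} has no BCNF violation.
{Adjuster, AgentID, Premium, Region} has no BCNF violation.

{Adjuster, AgentID, Premium, Region}; {Adjuster, CoverageType}; {PolicyNo, Premium}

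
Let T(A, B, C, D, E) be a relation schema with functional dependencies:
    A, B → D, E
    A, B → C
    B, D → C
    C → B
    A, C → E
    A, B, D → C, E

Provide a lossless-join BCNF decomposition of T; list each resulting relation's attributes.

Candidate keys of the original relation: {A, B}, {A, C}.
{A, B, C, D, E}: {B, D} determines {B, C, D} here but is not a superkey — split on B, D → C, giving {B, C, D} and {A, B, D, E}.
{B, C, D}: {C} determines {B, C} here but is not a superkey — split on C → B, giving {B, C} and {C, D}.
{B, C} has no BCNF violation.
{C, D} has no BCNF violation.
{A, B, D, E} has no BCNF violation.

{A, B, D, E}; {B, C}; {C, D}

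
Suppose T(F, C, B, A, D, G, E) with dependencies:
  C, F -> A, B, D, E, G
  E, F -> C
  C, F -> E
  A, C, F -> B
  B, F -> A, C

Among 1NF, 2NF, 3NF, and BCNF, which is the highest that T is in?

Candidate keys: {B, F}, {C, F}, {E, F}. Prime attributes: {B, C, E, F}.
Every FD has a superkey on the left, so the relation is in BCNF.

BCNF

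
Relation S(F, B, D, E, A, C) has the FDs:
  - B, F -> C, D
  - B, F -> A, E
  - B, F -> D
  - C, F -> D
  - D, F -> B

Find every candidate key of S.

{B, F}, {C, F}, {D, F}

Attributes never on any right-hand side: {F} — every candidate key must contain it.
Closure of {B, F} is {A, B, C, D, E, F}, the whole schema; {B, F} is a candidate key.
Closure of {C, F} is {A, B, C, D, E, F}, the whole schema; {C, F} is a candidate key.
Closure of {D, F} is {A, B, C, D, E, F}, the whole schema; {D, F} is a candidate key.
These are minimal and exhaustive — every other superkey contains one of them.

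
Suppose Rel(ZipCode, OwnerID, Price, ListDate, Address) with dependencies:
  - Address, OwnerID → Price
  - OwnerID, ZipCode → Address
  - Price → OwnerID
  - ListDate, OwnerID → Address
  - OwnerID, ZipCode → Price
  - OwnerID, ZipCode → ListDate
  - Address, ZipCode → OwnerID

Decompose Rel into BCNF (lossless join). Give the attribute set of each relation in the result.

{Address, ListDate, OwnerID}; {Address, Price}; {ListDate, OwnerID, ZipCode}; {OwnerID, Price}

Candidate keys of the original relation: {Address, ZipCode}, {OwnerID, ZipCode}, {Price, ZipCode}.
{Address, ListDate, OwnerID, Price, ZipCode}: {Address, OwnerID} determines {Address, OwnerID, Price} here but is not a superkey — split on Address, OwnerID → Price, giving {Address, OwnerID, Price} and {Address, ListDate, OwnerID, ZipCode}.
{Address, OwnerID, Price}: {Price} determines {OwnerID, Price} here but is not a superkey — split on Price → OwnerID, giving {OwnerID, Price} and {Address, Price}.
{OwnerID, Price}: every determinant is a superkey — BCNF.
{Address, Price}: every determinant is a superkey — BCNF.
{Address, ListDate, OwnerID, ZipCode}: {ListDate, OwnerID} determines {Address, ListDate, OwnerID} here but is not a superkey — split on ListDate, OwnerID → Address, giving {Address, ListDate, OwnerID} and {ListDate, OwnerID, ZipCode}.
{Address, ListDate, OwnerID}: every determinant is a superkey — BCNF.
{ListDate, OwnerID, ZipCode}: every determinant is a superkey — BCNF.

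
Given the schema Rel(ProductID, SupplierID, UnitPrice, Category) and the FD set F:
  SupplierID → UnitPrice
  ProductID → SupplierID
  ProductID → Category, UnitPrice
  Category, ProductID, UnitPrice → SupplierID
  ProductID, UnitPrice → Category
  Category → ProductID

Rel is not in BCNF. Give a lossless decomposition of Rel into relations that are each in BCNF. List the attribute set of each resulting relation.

Candidate keys of the original relation: {Category}, {ProductID}.
In {Category, ProductID, SupplierID, UnitPrice}, {SupplierID} is not a superkey ({SupplierID}⁺ restricted to this set is {SupplierID, UnitPrice}), so split on SupplierID → UnitPrice into {SupplierID, UnitPrice} and {Category, ProductID, SupplierID}.
{SupplierID, UnitPrice} has no BCNF violation.
{Category, ProductID, SupplierID} has no BCNF violation.

{Category, ProductID, SupplierID}; {SupplierID, UnitPrice}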